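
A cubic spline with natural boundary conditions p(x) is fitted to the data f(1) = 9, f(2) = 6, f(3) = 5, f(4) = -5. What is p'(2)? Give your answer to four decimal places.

-0.7333

Write σ_i for p''(x_i). With h_i = 1, 1, 1 and divided differences Δ_i = -3, -1, -10, the continuity of p' gives the tridiagonal system
  1·σ_0 + 4·σ_1 + 1·σ_2 = 6(Δ_1 - Δ_0) = 12
  1·σ_1 + 4·σ_2 + 1·σ_3 = 6(Δ_2 - Δ_1) = -54
Natural end conditions: σ_0 = σ_3 = 0.
Solving: σ_0 = 0, σ_1 = 34/5, σ_2 = -76/5, σ_3 = 0.
On [2, 3], p'(x) = b_1 + 2c_1·(x - 2) + 3d_1·(x - 2)² with b_1 = Δ_1 - h_1(2σ_1 + σ_2)/6 = -11/15, c_1 = σ_1/2 = 17/5, d_1 = (σ_2 - σ_1)/(6h_1) = -11/3. So p'(2) = -11/15.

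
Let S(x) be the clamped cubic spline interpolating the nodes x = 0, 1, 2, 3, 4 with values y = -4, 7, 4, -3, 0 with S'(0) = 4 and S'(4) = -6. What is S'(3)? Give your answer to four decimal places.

0.8929

With σ_i denoting the second derivative at x_i, h_i = 1, 1, 1, 1, and Δ_i = (y_(i+1) − y_i)/h_i = 11, -3, -7, 3:
  1·σ_0 + 4·σ_1 + 1·σ_2 = 6(Δ_1 - Δ_0) = -84
  1·σ_1 + 4·σ_2 + 1·σ_3 = 6(Δ_2 - Δ_1) = -24
  1·σ_2 + 4·σ_3 + 1·σ_4 = 6(Δ_3 - Δ_2) = 60
Clamped end conditions give two more equations: 2h_0·σ_0 + h_0·σ_1 = 6(Δ_0 - S'(0)) = 42 and h_3·σ_3 + 2h_3·σ_4 = 6(S'(4) - Δ_3) = -54.
Hence σ_0 = 493/14, σ_1 = -199/7, σ_2 = -11/2, σ_3 = 185/7, σ_4 = -563/14.
On [3, 4], S'(x) = b_3 + 2c_3·(x - 3) + 3d_3·(x - 3)² with b_3 = Δ_3 - h_3(2σ_3 + σ_4)/6 = 25/28, c_3 = σ_3/2 = 185/14, d_3 = (σ_4 - σ_3)/(6h_3) = -311/28. So S'(3) = 25/28.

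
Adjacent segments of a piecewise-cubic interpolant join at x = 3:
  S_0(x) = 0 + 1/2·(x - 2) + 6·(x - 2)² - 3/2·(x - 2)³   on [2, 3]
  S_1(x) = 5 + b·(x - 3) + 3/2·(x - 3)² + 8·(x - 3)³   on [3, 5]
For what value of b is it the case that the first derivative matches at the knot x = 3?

S_0'(x) = 1/2 + 12·(x - 2) - 9/2·(x - 2)², so S_0'(3) = 8. On the right, S_1'(3) = b, so b = 8.

8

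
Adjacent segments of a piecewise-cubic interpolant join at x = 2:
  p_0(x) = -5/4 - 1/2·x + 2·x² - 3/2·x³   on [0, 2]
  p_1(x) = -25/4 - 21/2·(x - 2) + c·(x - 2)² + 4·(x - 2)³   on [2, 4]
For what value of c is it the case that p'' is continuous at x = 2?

-7

p_0''(x) = 4 - 9·x, so p_0''(2) = -14. On the right, p_1''(2) = 2c, so c = -7.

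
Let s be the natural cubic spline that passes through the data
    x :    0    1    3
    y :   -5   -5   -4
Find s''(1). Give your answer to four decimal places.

0.5000

With m_i denoting the second derivative at x_i, h_i = 1, 2, and Δ_i = (y_(i+1) − y_i)/h_i = 0, 1/2:
  1·m_0 + 6·m_1 + 2·m_2 = 6(Δ_1 - Δ_0) = 3
Natural end conditions: m_0 = m_2 = 0.
Solving the tridiagonal system: m_0 = 0, m_1 = 1/2, m_2 = 0.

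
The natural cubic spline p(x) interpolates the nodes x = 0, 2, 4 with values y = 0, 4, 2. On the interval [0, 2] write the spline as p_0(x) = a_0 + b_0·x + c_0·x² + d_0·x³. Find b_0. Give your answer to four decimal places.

2.7500

With M_i denoting the second derivative at x_i, h_i = 2, 2, and Δ_i = (y_(i+1) − y_i)/h_i = 2, -1:
  2·M_0 + 8·M_1 + 2·M_2 = 6(Δ_1 - Δ_0) = -18
Natural end conditions: M_0 = M_2 = 0.
Forward elimination and back-substitution give M_0 = 0, M_1 = -9/4, M_2 = 0.
On [0, 2], with p_0(x) = a_0 + b_0·x + c_0·x² + d_0·x³: c_0 = M_0/2 = 0, d_0 = (M_1 - M_0)/(6h_0) = -3/16, b_0 = Δ_0 - h_0(2M_0 + M_1)/6 = 11/4.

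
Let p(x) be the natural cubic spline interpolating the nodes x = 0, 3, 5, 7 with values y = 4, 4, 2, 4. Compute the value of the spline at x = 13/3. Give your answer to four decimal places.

Let M_i = p''(x_i). Step sizes h_i = 3, 2, 2; slopes of the chords Δ_i = (y_(i+1) - y_i)/h_i = 0, -1, 1.
  3·M_0 + 10·M_1 + 2·M_2 = 6(Δ_1 - Δ_0) = -6
  2·M_1 + 8·M_2 + 2·M_3 = 6(Δ_2 - Δ_1) = 12
Natural end conditions: M_0 = M_3 = 0.
Hence M_0 = 0, M_1 = -18/19, M_2 = 33/19, M_3 = 0.
On [3, 5], p(x) = 4 - 18/19·(x - 3) - 9/19·(x - 3)² + 17/76·(x - 3)³.
With (x - 3) = 4/3: p(13/3) = 1244/513.

2.4250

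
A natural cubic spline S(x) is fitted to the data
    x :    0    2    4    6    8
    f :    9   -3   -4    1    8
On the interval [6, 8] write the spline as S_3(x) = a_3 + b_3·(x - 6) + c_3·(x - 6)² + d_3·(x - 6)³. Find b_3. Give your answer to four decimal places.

3.1964

Let M_i = S''(x_i). Step sizes h_i = 2, 2, 2, 2; slopes of the chords Δ_i = (y_(i+1) - y_i)/h_i = -6, -1/2, 5/2, 7/2.
  2·M_0 + 8·M_1 + 2·M_2 = 6(Δ_1 - Δ_0) = 33
  2·M_1 + 8·M_2 + 2·M_3 = 6(Δ_2 - Δ_1) = 18
  2·M_2 + 8·M_3 + 2·M_4 = 6(Δ_3 - Δ_2) = 6
Natural end conditions: M_0 = M_4 = 0.
Forward elimination and back-substitution give M_0 = 0, M_1 = 429/112, M_2 = 33/28, M_3 = 51/112, M_4 = 0.
On [6, 8], with S_3(x) = a_3 + b_3·(x - 6) + c_3·(x - 6)² + d_3·(x - 6)³: c_3 = M_3/2 = 51/224, d_3 = (M_4 - M_3)/(6h_3) = -17/448, b_3 = Δ_3 - h_3(2M_3 + M_4)/6 = 179/56.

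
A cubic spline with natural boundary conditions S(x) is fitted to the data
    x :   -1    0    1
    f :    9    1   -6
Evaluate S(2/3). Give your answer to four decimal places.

-3.7407

Put σ_i = S'' at the i-th knot. Here h = (1, 1) and Δ = (-8, -7), so the interior equations h_(i-1)·σ_(i-1) + 2(h_(i-1)+h_i)·σ_i + h_i·σ_(i+1) = 6(Δ_i − Δ_(i-1)) read
  1·σ_0 + 4·σ_1 + 1·σ_2 = 6(Δ_1 - Δ_0) = 6
Natural end conditions: σ_0 = σ_2 = 0.
Solving: σ_0 = 0, σ_1 = 3/2, σ_2 = 0.
On [0, 1], S(x) = 1 - 15/2·x + 3/4·x² - 1/4·x³.
With x = 2/3: S(2/3) = -101/27.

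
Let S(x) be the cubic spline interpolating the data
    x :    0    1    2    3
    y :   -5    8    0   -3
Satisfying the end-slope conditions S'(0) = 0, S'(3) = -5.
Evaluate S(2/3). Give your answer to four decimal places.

Write m_i for S''(x_i). With h_i = 1, 1, 1 and divided differences Δ_i = 13, -8, -3, the continuity of S' gives the tridiagonal system
  1·m_0 + 4·m_1 + 1·m_2 = 6(Δ_1 - Δ_0) = -126
  1·m_1 + 4·m_2 + 1·m_3 = 6(Δ_2 - Δ_1) = 30
Clamped end conditions give two more equations: 2h_0·m_0 + h_0·m_1 = 6(Δ_0 - S'(0)) = 78 and h_2·m_2 + 2h_2·m_3 = 6(S'(3) - Δ_2) = -12.
Hence m_0 = 994/15, m_1 = -818/15, m_2 = 388/15, m_3 = -284/15.
On [0, 1], S(x) = -5 + 0·x + 497/15·x² - 302/15·x³.
With x = 2/3: S(2/3) = 1523/405.

3.7605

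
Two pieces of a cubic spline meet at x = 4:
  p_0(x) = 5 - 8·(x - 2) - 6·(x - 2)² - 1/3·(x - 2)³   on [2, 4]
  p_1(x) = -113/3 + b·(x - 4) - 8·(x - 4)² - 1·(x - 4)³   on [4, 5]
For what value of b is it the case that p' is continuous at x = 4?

p_0'(x) = -8 - 12·(x - 2) - 1·(x - 2)², so p_0'(4) = -36. On the right, p_1'(4) = b, so b = -36.

-36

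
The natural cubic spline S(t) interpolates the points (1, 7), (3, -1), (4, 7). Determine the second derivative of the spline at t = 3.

12

Let σ_i = S''(x_i). Step sizes h_i = 2, 1; slopes of the chords Δ_i = (y_(i+1) - y_i)/h_i = -4, 8.
  2·σ_0 + 6·σ_1 + 1·σ_2 = 6(Δ_1 - Δ_0) = 72
Natural end conditions: σ_0 = σ_2 = 0.
Hence σ_0 = 0, σ_1 = 12, σ_2 = 0.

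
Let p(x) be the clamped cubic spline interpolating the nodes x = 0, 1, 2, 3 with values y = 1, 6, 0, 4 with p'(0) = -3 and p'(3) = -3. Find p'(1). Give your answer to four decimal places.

With M_i denoting the second derivative at x_i, h_i = 1, 1, 1, and Δ_i = (y_(i+1) − y_i)/h_i = 5, -6, 4:
  1·M_0 + 4·M_1 + 1·M_2 = 6(Δ_1 - Δ_0) = -66
  1·M_1 + 4·M_2 + 1·M_3 = 6(Δ_2 - Δ_1) = 60
Clamped end conditions give two more equations: 2h_0·M_0 + h_0·M_1 = 6(Δ_0 - p'(0)) = 48 and h_2·M_2 + 2h_2·M_3 = 6(p'(3) - Δ_2) = -42.
Forward elimination and back-substitution give M_0 = 208/5, M_1 = -176/5, M_2 = 166/5, M_3 = -188/5.
On [1, 2], p'(x) = b_1 + 2c_1·(x - 1) + 3d_1·(x - 1)² with b_1 = Δ_1 - h_1(2M_1 + M_2)/6 = 1/5, c_1 = M_1/2 = -88/5, d_1 = (M_2 - M_1)/(6h_1) = 57/5. So p'(1) = 1/5.

0.2000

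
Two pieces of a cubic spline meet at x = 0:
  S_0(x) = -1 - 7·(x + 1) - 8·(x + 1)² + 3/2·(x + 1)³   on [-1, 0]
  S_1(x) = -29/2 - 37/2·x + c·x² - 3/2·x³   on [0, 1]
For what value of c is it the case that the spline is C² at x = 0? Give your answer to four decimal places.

-3.5000

S_0''(x) = -16 + 9·(x + 1), so S_0''(0) = -7. On the right, S_1''(0) = 2c, so c = -7/2.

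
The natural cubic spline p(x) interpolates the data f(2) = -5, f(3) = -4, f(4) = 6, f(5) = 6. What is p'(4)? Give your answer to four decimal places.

6.5333

With M_i denoting the second derivative at x_i, h_i = 1, 1, 1, and Δ_i = (y_(i+1) − y_i)/h_i = 1, 10, 0:
  1·M_0 + 4·M_1 + 1·M_2 = 6(Δ_1 - Δ_0) = 54
  1·M_1 + 4·M_2 + 1·M_3 = 6(Δ_2 - Δ_1) = -60
Natural end conditions: M_0 = M_3 = 0.
Solving: M_0 = 0, M_1 = 92/5, M_2 = -98/5, M_3 = 0.
On [4, 5], p'(x) = b_2 + 2c_2·(x - 4) + 3d_2·(x - 4)² with b_2 = Δ_2 - h_2(2M_2 + M_3)/6 = 98/15, c_2 = M_2/2 = -49/5, d_2 = (M_3 - M_2)/(6h_2) = 49/15. So p'(4) = 98/15.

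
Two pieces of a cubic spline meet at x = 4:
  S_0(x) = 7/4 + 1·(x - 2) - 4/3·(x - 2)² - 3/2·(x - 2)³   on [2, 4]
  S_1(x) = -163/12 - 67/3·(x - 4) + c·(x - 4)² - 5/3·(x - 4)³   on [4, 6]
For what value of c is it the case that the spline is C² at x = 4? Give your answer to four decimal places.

-10.3333

S_0''(x) = -8/3 - 9·(x - 2), so S_0''(4) = -62/3. On the right, S_1''(4) = 2c, so c = -31/3.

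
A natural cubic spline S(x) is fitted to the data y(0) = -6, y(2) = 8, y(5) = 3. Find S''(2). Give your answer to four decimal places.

Write M_i for S''(x_i). With h_i = 2, 3 and divided differences Δ_i = 7, -5/3, the continuity of S' gives the tridiagonal system
  2·M_0 + 10·M_1 + 3·M_2 = 6(Δ_1 - Δ_0) = -52
Natural end conditions: M_0 = M_2 = 0.
Solving: M_0 = 0, M_1 = -26/5, M_2 = 0.

-5.2000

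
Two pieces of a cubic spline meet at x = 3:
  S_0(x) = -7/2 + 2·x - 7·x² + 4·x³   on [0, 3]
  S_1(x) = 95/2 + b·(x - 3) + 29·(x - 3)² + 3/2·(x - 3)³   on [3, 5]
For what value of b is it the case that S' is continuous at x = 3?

S_0'(x) = 2 - 14·x + 12·x², so S_0'(3) = 68. On the right, S_1'(3) = b, so b = 68.

68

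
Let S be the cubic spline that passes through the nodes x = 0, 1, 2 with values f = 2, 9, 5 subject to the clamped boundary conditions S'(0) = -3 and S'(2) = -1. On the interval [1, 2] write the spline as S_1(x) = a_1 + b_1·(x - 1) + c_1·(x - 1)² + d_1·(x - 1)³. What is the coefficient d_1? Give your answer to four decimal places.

Write m_i for S''(x_i). With h_i = 1, 1 and divided differences Δ_i = 7, -4, the continuity of S' gives the tridiagonal system
  1·m_0 + 4·m_1 + 1·m_2 = 6(Δ_1 - Δ_0) = -66
Clamped end conditions give two more equations: 2h_0·m_0 + h_0·m_1 = 6(Δ_0 - S'(0)) = 60 and h_1·m_1 + 2h_1·m_2 = 6(S'(2) - Δ_1) = 18.
Forward elimination and back-substitution give m_0 = 95/2, m_1 = -35, m_2 = 53/2.
On [1, 2], with S_1(x) = a_1 + b_1·(x - 1) + c_1·(x - 1)² + d_1·(x - 1)³: c_1 = m_1/2 = -35/2, d_1 = (m_2 - m_1)/(6h_1) = 41/4, b_1 = Δ_1 - h_1(2m_1 + m_2)/6 = 13/4.

10.2500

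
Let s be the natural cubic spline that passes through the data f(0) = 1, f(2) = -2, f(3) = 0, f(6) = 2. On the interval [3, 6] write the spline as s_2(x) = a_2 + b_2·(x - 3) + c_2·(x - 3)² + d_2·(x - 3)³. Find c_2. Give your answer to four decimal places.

-0.7340

With σ_i denoting the second derivative at x_i, h_i = 2, 1, 3, and Δ_i = (y_(i+1) − y_i)/h_i = -3/2, 2, 2/3:
  2·σ_0 + 6·σ_1 + 1·σ_2 = 6(Δ_1 - Δ_0) = 21
  1·σ_1 + 8·σ_2 + 3·σ_3 = 6(Δ_2 - Δ_1) = -8
Natural end conditions: σ_0 = σ_3 = 0.
Solving the tridiagonal system: σ_0 = 0, σ_1 = 176/47, σ_2 = -69/47, σ_3 = 0.
On [3, 6], with s_2(x) = a_2 + b_2·(x - 3) + c_2·(x - 3)² + d_2·(x - 3)³: c_2 = σ_2/2 = -69/94, d_2 = (σ_3 - σ_2)/(6h_2) = 23/282, b_2 = Δ_2 - h_2(2σ_2 + σ_3)/6 = 301/141.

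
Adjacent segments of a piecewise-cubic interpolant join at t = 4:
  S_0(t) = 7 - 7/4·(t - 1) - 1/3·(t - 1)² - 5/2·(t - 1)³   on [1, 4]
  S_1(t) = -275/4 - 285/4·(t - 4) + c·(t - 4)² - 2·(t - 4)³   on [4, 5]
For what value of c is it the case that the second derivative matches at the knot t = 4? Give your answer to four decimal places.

-22.8333

S_0''(t) = -2/3 - 15·(t - 1), so S_0''(4) = -137/3. On the right, S_1''(4) = 2c, so c = -137/6.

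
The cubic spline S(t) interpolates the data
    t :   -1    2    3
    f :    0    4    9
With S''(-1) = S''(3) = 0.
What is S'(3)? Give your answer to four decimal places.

Write m_i for S''(x_i). With h_i = 3, 1 and divided differences Δ_i = 4/3, 5, the continuity of S' gives the tridiagonal system
  3·m_0 + 8·m_1 + 1·m_2 = 6(Δ_1 - Δ_0) = 22
Natural end conditions: m_0 = m_2 = 0.
Solving the tridiagonal system: m_0 = 0, m_1 = 11/4, m_2 = 0.
On [2, 3], S'(t) = b_1 + 2c_1·(t - 2) + 3d_1·(t - 2)² with b_1 = Δ_1 - h_1(2m_1 + m_2)/6 = 49/12, c_1 = m_1/2 = 11/8, d_1 = (m_2 - m_1)/(6h_1) = -11/24. So S'(3) = 131/24.

5.4583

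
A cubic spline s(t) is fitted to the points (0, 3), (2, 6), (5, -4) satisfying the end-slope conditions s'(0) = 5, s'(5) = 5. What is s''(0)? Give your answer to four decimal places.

-2.3500

Put M_i = s'' at the i-th knot. Here h = (2, 3) and Δ = (3/2, -10/3), so the interior equations h_(i-1)·M_(i-1) + 2(h_(i-1)+h_i)·M_i + h_i·M_(i+1) = 6(Δ_i − Δ_(i-1)) read
  2·M_0 + 10·M_1 + 3·M_2 = 6(Δ_1 - Δ_0) = -29
Clamped end conditions give two more equations: 2h_0·M_0 + h_0·M_1 = 6(Δ_0 - s'(0)) = -21 and h_1·M_1 + 2h_1·M_2 = 6(s'(5) - Δ_1) = 50.
Solving: M_0 = -47/20, M_1 = -29/5, M_2 = 337/30.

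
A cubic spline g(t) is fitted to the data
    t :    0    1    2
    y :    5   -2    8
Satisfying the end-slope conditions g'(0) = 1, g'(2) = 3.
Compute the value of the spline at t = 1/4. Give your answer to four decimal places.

Put m_i = g'' at the i-th knot. Here h = (1, 1) and Δ = (-7, 10), so the interior equations h_(i-1)·m_(i-1) + 2(h_(i-1)+h_i)·m_i + h_i·m_(i+1) = 6(Δ_i − Δ_(i-1)) read
  1·m_0 + 4·m_1 + 1·m_2 = 6(Δ_1 - Δ_0) = 102
Clamped end conditions give two more equations: 2h_0·m_0 + h_0·m_1 = 6(Δ_0 - g'(0)) = -48 and h_1·m_1 + 2h_1·m_2 = 6(g'(2) - Δ_1) = -42.
Solving: m_0 = -97/2, m_1 = 49, m_2 = -91/2.
On [0, 1], g(t) = 5 + 1·t - 97/4·t² + 65/4·t³.
With t = 1/4: g(1/4) = 1021/256.

3.9883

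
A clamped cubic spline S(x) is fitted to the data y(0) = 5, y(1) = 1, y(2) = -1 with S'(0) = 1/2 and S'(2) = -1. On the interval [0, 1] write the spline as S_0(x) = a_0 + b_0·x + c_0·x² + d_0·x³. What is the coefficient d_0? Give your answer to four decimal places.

Let M_i = S''(x_i). Step sizes h_i = 1, 1; slopes of the chords Δ_i = (y_(i+1) - y_i)/h_i = -4, -2.
  1·M_0 + 4·M_1 + 1·M_2 = 6(Δ_1 - Δ_0) = 12
Clamped end conditions give two more equations: 2h_0·M_0 + h_0·M_1 = 6(Δ_0 - S'(0)) = -27 and h_1·M_1 + 2h_1·M_2 = 6(S'(2) - Δ_1) = 6.
Solving: M_0 = -69/4, M_1 = 15/2, M_2 = -3/4.
On [0, 1], with S_0(x) = a_0 + b_0·x + c_0·x² + d_0·x³: c_0 = M_0/2 = -69/8, d_0 = (M_1 - M_0)/(6h_0) = 33/8, b_0 = Δ_0 - h_0(2M_0 + M_1)/6 = 1/2.

4.1250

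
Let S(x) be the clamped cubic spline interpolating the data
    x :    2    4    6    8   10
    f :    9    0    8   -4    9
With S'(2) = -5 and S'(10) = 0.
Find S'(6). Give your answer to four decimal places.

-2.0714

With σ_i denoting the second derivative at x_i, h_i = 2, 2, 2, 2, and Δ_i = (y_(i+1) − y_i)/h_i = -9/2, 4, -6, 13/2:
  2·σ_0 + 8·σ_1 + 2·σ_2 = 6(Δ_1 - Δ_0) = 51
  2·σ_1 + 8·σ_2 + 2·σ_3 = 6(Δ_2 - Δ_1) = -60
  2·σ_2 + 8·σ_3 + 2·σ_4 = 6(Δ_3 - Δ_2) = 75
Clamped end conditions give two more equations: 2h_0·σ_0 + h_0·σ_1 = 6(Δ_0 - S'(2)) = 3 and h_3·σ_3 + 2h_3·σ_4 = 6(S'(10) - Δ_3) = -39.
Hence σ_0 = -137/28, σ_1 = 79/7, σ_2 = -59/4, σ_3 = 124/7, σ_4 = -521/28.
On [6, 8], S'(x) = b_2 + 2c_2·(x - 6) + 3d_2·(x - 6)² with b_2 = Δ_2 - h_2(2σ_2 + σ_3)/6 = -29/14, c_2 = σ_2/2 = -59/8, d_2 = (σ_3 - σ_2)/(6h_2) = 303/112. So S'(6) = -29/14.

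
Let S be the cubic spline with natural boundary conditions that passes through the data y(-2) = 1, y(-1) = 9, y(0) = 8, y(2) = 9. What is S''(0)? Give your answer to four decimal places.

3.9130

With σ_i denoting the second derivative at x_i, h_i = 1, 1, 2, and Δ_i = (y_(i+1) − y_i)/h_i = 8, -1, 1/2:
  1·σ_0 + 4·σ_1 + 1·σ_2 = 6(Δ_1 - Δ_0) = -54
  1·σ_1 + 6·σ_2 + 2·σ_3 = 6(Δ_2 - Δ_1) = 9
Natural end conditions: σ_0 = σ_3 = 0.
Solving the tridiagonal system: σ_0 = 0, σ_1 = -333/23, σ_2 = 90/23, σ_3 = 0.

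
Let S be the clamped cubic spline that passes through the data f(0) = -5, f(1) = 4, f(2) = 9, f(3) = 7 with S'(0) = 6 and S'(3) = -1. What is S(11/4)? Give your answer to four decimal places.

7.4656

With M_i denoting the second derivative at x_i, h_i = 1, 1, 1, and Δ_i = (y_(i+1) − y_i)/h_i = 9, 5, -2:
  1·M_0 + 4·M_1 + 1·M_2 = 6(Δ_1 - Δ_0) = -24
  1·M_1 + 4·M_2 + 1·M_3 = 6(Δ_2 - Δ_1) = -42
Clamped end conditions give two more equations: 2h_0·M_0 + h_0·M_1 = 6(Δ_0 - S'(0)) = 18 and h_2·M_2 + 2h_2·M_3 = 6(S'(3) - Δ_2) = 6.
Hence M_0 = 182/15, M_1 = -94/15, M_2 = -166/15, M_3 = 128/15.
On [2, 3], S(x) = 9 + 4/15·(x - 2) - 83/15·(x - 2)² + 49/15·(x - 2)³.
With (x - 2) = 3/4: S(11/4) = 2389/320.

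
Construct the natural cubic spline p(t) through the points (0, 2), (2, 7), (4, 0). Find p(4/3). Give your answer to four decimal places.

With M_i denoting the second derivative at x_i, h_i = 2, 2, and Δ_i = (y_(i+1) − y_i)/h_i = 5/2, -7/2:
  2·M_0 + 8·M_1 + 2·M_2 = 6(Δ_1 - Δ_0) = -36
Natural end conditions: M_0 = M_2 = 0.
Solving the tridiagonal system: M_0 = 0, M_1 = -9/2, M_2 = 0.
On [0, 2], p(t) = 2 + 4·t + 0·t² - 3/8·t³.
With t = 4/3: p(4/3) = 58/9.

6.4444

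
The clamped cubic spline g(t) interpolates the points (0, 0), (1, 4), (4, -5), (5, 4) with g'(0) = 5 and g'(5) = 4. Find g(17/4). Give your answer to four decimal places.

With σ_i denoting the second derivative at x_i, h_i = 1, 3, 1, and Δ_i = (y_(i+1) − y_i)/h_i = 4, -3, 9:
  1·σ_0 + 8·σ_1 + 3·σ_2 = 6(Δ_1 - Δ_0) = -42
  3·σ_1 + 8·σ_2 + 1·σ_3 = 6(Δ_2 - Δ_1) = 72
Clamped end conditions give two more equations: 2h_0·σ_0 + h_0·σ_1 = 6(Δ_0 - g'(0)) = -6 and h_2·σ_2 + 2h_2·σ_3 = 6(g'(5) - Δ_2) = -30.
Forward elimination and back-substitution give σ_0 = 20/7, σ_1 = -82/7, σ_2 = 114/7, σ_3 = -162/7.
On [4, 5], g(t) = -5 + 52/7·(t - 4) + 57/7·(t - 4)² - 46/7·(t - 4)³.
With (t - 4) = 1/4: g(17/4) = -613/224.

-2.7366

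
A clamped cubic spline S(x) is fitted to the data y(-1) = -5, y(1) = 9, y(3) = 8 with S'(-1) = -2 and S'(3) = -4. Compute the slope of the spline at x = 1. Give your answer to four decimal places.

6.3750

With σ_i denoting the second derivative at x_i, h_i = 2, 2, and Δ_i = (y_(i+1) − y_i)/h_i = 7, -1/2:
  2·σ_0 + 8·σ_1 + 2·σ_2 = 6(Δ_1 - Δ_0) = -45
Clamped end conditions give two more equations: 2h_0·σ_0 + h_0·σ_1 = 6(Δ_0 - S'(-1)) = 54 and h_1·σ_1 + 2h_1·σ_2 = 6(S'(3) - Δ_1) = -21.
Solving: σ_0 = 149/8, σ_1 = -41/4, σ_2 = -1/8.
On [1, 3], S'(x) = b_1 + 2c_1·(x - 1) + 3d_1·(x - 1)² with b_1 = Δ_1 - h_1(2σ_1 + σ_2)/6 = 51/8, c_1 = σ_1/2 = -41/8, d_1 = (σ_2 - σ_1)/(6h_1) = 27/32. So S'(1) = 51/8.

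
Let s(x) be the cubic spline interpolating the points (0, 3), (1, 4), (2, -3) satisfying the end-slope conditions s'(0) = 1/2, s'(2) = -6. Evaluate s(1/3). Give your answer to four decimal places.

With M_i denoting the second derivative at x_i, h_i = 1, 1, and Δ_i = (y_(i+1) − y_i)/h_i = 1, -7:
  1·M_0 + 4·M_1 + 1·M_2 = 6(Δ_1 - Δ_0) = -48
Clamped end conditions give two more equations: 2h_0·M_0 + h_0·M_1 = 6(Δ_0 - s'(0)) = 3 and h_1·M_1 + 2h_1·M_2 = 6(s'(2) - Δ_1) = 6.
Forward elimination and back-substitution give M_0 = 41/4, M_1 = -35/2, M_2 = 47/4.
On [0, 1], s(x) = 3 + 1/2·x + 41/8·x² - 37/8·x³.
With x = 1/3: s(1/3) = 385/108.

3.5648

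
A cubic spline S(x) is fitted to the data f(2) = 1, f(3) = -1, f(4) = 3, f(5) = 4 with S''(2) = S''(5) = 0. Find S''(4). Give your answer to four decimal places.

-7.2000

Let M_i = S''(x_i). Step sizes h_i = 1, 1, 1; slopes of the chords Δ_i = (y_(i+1) - y_i)/h_i = -2, 4, 1.
  1·M_0 + 4·M_1 + 1·M_2 = 6(Δ_1 - Δ_0) = 36
  1·M_1 + 4·M_2 + 1·M_3 = 6(Δ_2 - Δ_1) = -18
Natural end conditions: M_0 = M_3 = 0.
Forward elimination and back-substitution give M_0 = 0, M_1 = 54/5, M_2 = -36/5, M_3 = 0.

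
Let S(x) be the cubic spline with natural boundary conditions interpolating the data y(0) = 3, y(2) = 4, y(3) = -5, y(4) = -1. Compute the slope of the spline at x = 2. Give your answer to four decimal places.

-8.3696

Let M_i = S''(x_i). Step sizes h_i = 2, 1, 1; slopes of the chords Δ_i = (y_(i+1) - y_i)/h_i = 1/2, -9, 4.
  2·M_0 + 6·M_1 + 1·M_2 = 6(Δ_1 - Δ_0) = -57
  1·M_1 + 4·M_2 + 1·M_3 = 6(Δ_2 - Δ_1) = 78
Natural end conditions: M_0 = M_3 = 0.
Solving the tridiagonal system: M_0 = 0, M_1 = -306/23, M_2 = 525/23, M_3 = 0.
On [2, 3], S'(x) = b_1 + 2c_1·(x - 2) + 3d_1·(x - 2)² with b_1 = Δ_1 - h_1(2M_1 + M_2)/6 = -385/46, c_1 = M_1/2 = -153/23, d_1 = (M_2 - M_1)/(6h_1) = 277/46. So S'(2) = -385/46.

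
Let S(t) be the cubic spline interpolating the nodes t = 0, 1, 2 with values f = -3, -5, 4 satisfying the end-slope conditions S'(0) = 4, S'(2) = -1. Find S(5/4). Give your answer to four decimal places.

With M_i denoting the second derivative at x_i, h_i = 1, 1, and Δ_i = (y_(i+1) − y_i)/h_i = -2, 9:
  1·M_0 + 4·M_1 + 1·M_2 = 6(Δ_1 - Δ_0) = 66
Clamped end conditions give two more equations: 2h_0·M_0 + h_0·M_1 = 6(Δ_0 - S'(0)) = -36 and h_1·M_1 + 2h_1·M_2 = 6(S'(2) - Δ_1) = -60.
Solving the tridiagonal system: M_0 = -37, M_1 = 38, M_2 = -49.
On [1, 2], S(t) = -5 + 9/2·(t - 1) + 19·(t - 1)² - 29/2·(t - 1)³.
With (t - 1) = 1/4: S(5/4) = -373/128.

-2.9141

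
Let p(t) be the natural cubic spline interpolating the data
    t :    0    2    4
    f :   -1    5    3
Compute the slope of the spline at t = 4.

-2

With σ_i denoting the second derivative at x_i, h_i = 2, 2, and Δ_i = (y_(i+1) − y_i)/h_i = 3, -1:
  2·σ_0 + 8·σ_1 + 2·σ_2 = 6(Δ_1 - Δ_0) = -24
Natural end conditions: σ_0 = σ_2 = 0.
Hence σ_0 = 0, σ_1 = -3, σ_2 = 0.
On [2, 4], p'(t) = b_1 + 2c_1·(t - 2) + 3d_1·(t - 2)² with b_1 = Δ_1 - h_1(2σ_1 + σ_2)/6 = 1, c_1 = σ_1/2 = -3/2, d_1 = (σ_2 - σ_1)/(6h_1) = 1/4. So p'(4) = -2.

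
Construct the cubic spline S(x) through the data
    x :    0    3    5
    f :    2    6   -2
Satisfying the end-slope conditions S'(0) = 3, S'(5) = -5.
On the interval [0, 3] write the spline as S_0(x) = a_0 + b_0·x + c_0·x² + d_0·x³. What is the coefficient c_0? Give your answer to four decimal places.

-0.0333

With M_i denoting the second derivative at x_i, h_i = 3, 2, and Δ_i = (y_(i+1) − y_i)/h_i = 4/3, -4:
  3·M_0 + 10·M_1 + 2·M_2 = 6(Δ_1 - Δ_0) = -32
Clamped end conditions give two more equations: 2h_0·M_0 + h_0·M_1 = 6(Δ_0 - S'(0)) = -10 and h_1·M_1 + 2h_1·M_2 = 6(S'(5) - Δ_1) = -6.
Solving: M_0 = -1/15, M_1 = -16/5, M_2 = 1/10.
On [0, 3], with S_0(x) = a_0 + b_0·x + c_0·x² + d_0·x³: c_0 = M_0/2 = -1/30, d_0 = (M_1 - M_0)/(6h_0) = -47/270, b_0 = Δ_0 - h_0(2M_0 + M_1)/6 = 3.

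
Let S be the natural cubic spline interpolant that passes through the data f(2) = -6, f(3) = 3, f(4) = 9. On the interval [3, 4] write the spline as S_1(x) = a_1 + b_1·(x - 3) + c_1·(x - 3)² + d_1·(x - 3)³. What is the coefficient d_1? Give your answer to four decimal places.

Put σ_i = S'' at the i-th knot. Here h = (1, 1) and Δ = (9, 6), so the interior equations h_(i-1)·σ_(i-1) + 2(h_(i-1)+h_i)·σ_i + h_i·σ_(i+1) = 6(Δ_i − Δ_(i-1)) read
  1·σ_0 + 4·σ_1 + 1·σ_2 = 6(Δ_1 - Δ_0) = -18
Natural end conditions: σ_0 = σ_2 = 0.
Solving: σ_0 = 0, σ_1 = -9/2, σ_2 = 0.
On [3, 4], with S_1(x) = a_1 + b_1·(x - 3) + c_1·(x - 3)² + d_1·(x - 3)³: c_1 = σ_1/2 = -9/4, d_1 = (σ_2 - σ_1)/(6h_1) = 3/4, b_1 = Δ_1 - h_1(2σ_1 + σ_2)/6 = 15/2.

0.7500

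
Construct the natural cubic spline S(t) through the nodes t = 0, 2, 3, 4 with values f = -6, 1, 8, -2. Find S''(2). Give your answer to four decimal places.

Put M_i = S'' at the i-th knot. Here h = (2, 1, 1) and Δ = (7/2, 7, -10), so the interior equations h_(i-1)·M_(i-1) + 2(h_(i-1)+h_i)·M_i + h_i·M_(i+1) = 6(Δ_i − Δ_(i-1)) read
  2·M_0 + 6·M_1 + 1·M_2 = 6(Δ_1 - Δ_0) = 21
  1·M_1 + 4·M_2 + 1·M_3 = 6(Δ_2 - Δ_1) = -102
Natural end conditions: M_0 = M_3 = 0.
Hence M_0 = 0, M_1 = 186/23, M_2 = -633/23, M_3 = 0.

8.0870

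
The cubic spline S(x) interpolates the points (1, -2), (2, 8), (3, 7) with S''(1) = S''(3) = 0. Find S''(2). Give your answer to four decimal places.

Put M_i = S'' at the i-th knot. Here h = (1, 1) and Δ = (10, -1), so the interior equations h_(i-1)·M_(i-1) + 2(h_(i-1)+h_i)·M_i + h_i·M_(i+1) = 6(Δ_i − Δ_(i-1)) read
  1·M_0 + 4·M_1 + 1·M_2 = 6(Δ_1 - Δ_0) = -66
Natural end conditions: M_0 = M_2 = 0.
Solving the tridiagonal system: M_0 = 0, M_1 = -33/2, M_2 = 0.

-16.5000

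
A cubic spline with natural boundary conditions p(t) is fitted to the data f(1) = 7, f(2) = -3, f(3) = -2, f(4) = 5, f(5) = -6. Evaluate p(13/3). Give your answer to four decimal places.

With σ_i denoting the second derivative at x_i, h_i = 1, 1, 1, 1, and Δ_i = (y_(i+1) − y_i)/h_i = -10, 1, 7, -11:
  1·σ_0 + 4·σ_1 + 1·σ_2 = 6(Δ_1 - Δ_0) = 66
  1·σ_1 + 4·σ_2 + 1·σ_3 = 6(Δ_2 - Δ_1) = 36
  1·σ_2 + 4·σ_3 + 1·σ_4 = 6(Δ_3 - Δ_2) = -108
Natural end conditions: σ_0 = σ_4 = 0.
Forward elimination and back-substitution give σ_0 = 0, σ_1 = 369/28, σ_2 = 93/7, σ_3 = -849/28, σ_4 = 0.
On [4, 5], p(t) = 5 - 25/28·(t - 4) - 849/56·(t - 4)² + 283/56·(t - 4)³.
With (t - 4) = 1/3: p(13/3) = 2423/756.

3.2050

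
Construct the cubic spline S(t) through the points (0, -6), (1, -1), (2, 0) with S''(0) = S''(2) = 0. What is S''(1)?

Write m_i for S''(x_i). With h_i = 1, 1 and divided differences Δ_i = 5, 1, the continuity of S' gives the tridiagonal system
  1·m_0 + 4·m_1 + 1·m_2 = 6(Δ_1 - Δ_0) = -24
Natural end conditions: m_0 = m_2 = 0.
Hence m_0 = 0, m_1 = -6, m_2 = 0.

-6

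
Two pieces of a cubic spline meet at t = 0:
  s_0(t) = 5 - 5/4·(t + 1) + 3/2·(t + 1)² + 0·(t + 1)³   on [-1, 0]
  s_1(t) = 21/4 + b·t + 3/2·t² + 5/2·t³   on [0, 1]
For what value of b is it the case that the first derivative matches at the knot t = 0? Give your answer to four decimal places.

1.7500

s_0'(t) = -5/4 + 3·(t + 1) + 0·(t + 1)², so s_0'(0) = 7/4. On the right, s_1'(0) = b, so b = 7/4.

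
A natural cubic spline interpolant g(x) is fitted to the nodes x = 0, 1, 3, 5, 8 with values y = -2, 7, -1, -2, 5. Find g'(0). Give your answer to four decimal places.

11.5160

Let m_i = g''(x_i). Step sizes h_i = 1, 2, 2, 3; slopes of the chords Δ_i = (y_(i+1) - y_i)/h_i = 9, -4, -1/2, 7/3.
  1·m_0 + 6·m_1 + 2·m_2 = 6(Δ_1 - Δ_0) = -78
  2·m_1 + 8·m_2 + 2·m_3 = 6(Δ_2 - Δ_1) = 21
  2·m_2 + 10·m_3 + 3·m_4 = 6(Δ_3 - Δ_2) = 17
Natural end conditions: m_0 = m_4 = 0.
Forward elimination and back-substitution give m_0 = 0, m_1 = -785/52, m_2 = 327/52, m_3 = 23/52, m_4 = 0.
On [0, 1], g'(x) = b_0 + 2c_0·x + 3d_0·x² with b_0 = Δ_0 - h_0(2m_0 + m_1)/6 = 3593/312, c_0 = m_0/2 = 0, d_0 = (m_1 - m_0)/(6h_0) = -785/312. So g'(0) = 3593/312.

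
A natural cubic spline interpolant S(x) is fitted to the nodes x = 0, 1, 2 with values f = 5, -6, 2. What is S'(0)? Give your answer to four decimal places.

Put M_i = S'' at the i-th knot. Here h = (1, 1) and Δ = (-11, 8), so the interior equations h_(i-1)·M_(i-1) + 2(h_(i-1)+h_i)·M_i + h_i·M_(i+1) = 6(Δ_i − Δ_(i-1)) read
  1·M_0 + 4·M_1 + 1·M_2 = 6(Δ_1 - Δ_0) = 114
Natural end conditions: M_0 = M_2 = 0.
Solving the tridiagonal system: M_0 = 0, M_1 = 57/2, M_2 = 0.
On [0, 1], S'(x) = b_0 + 2c_0·x + 3d_0·x² with b_0 = Δ_0 - h_0(2M_0 + M_1)/6 = -63/4, c_0 = M_0/2 = 0, d_0 = (M_1 - M_0)/(6h_0) = 19/4. So S'(0) = -63/4.

-15.7500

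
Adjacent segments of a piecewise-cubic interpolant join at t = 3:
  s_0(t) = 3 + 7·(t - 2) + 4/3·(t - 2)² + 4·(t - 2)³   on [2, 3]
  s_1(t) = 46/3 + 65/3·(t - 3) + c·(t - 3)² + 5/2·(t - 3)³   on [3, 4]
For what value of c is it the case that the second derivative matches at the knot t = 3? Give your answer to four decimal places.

13.3333

s_0''(t) = 8/3 + 24·(t - 2), so s_0''(3) = 80/3. On the right, s_1''(3) = 2c, so c = 40/3.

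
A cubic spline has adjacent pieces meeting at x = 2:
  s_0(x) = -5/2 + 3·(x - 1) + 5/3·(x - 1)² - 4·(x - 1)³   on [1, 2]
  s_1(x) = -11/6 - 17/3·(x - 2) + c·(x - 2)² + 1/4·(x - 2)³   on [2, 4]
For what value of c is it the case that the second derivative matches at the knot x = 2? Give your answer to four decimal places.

-10.3333

s_0''(x) = 10/3 - 24·(x - 1), so s_0''(2) = -62/3. On the right, s_1''(2) = 2c, so c = -31/3.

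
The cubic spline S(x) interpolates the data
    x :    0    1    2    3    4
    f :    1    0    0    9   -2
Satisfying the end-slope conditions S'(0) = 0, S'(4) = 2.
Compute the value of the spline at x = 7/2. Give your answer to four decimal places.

With M_i denoting the second derivative at x_i, h_i = 1, 1, 1, 1, and Δ_i = (y_(i+1) − y_i)/h_i = -1, 0, 9, -11:
  1·M_0 + 4·M_1 + 1·M_2 = 6(Δ_1 - Δ_0) = 6
  1·M_1 + 4·M_2 + 1·M_3 = 6(Δ_2 - Δ_1) = 54
  1·M_2 + 4·M_3 + 1·M_4 = 6(Δ_3 - Δ_2) = -120
Clamped end conditions give two more equations: 2h_0·M_0 + h_0·M_1 = 6(Δ_0 - S'(0)) = -6 and h_3·M_3 + 2h_3·M_4 = 6(S'(4) - Δ_3) = 78.
Solving the tridiagonal system: M_0 = -1/4, M_1 = -11/2, M_2 = 113/4, M_3 = -107/2, M_4 = 263/4.
On [3, 4], S(x) = 9 - 33/8·(x - 3) - 107/4·(x - 3)² + 159/8·(x - 3)³.
With (x - 3) = 1/2: S(7/2) = 175/64.

2.7344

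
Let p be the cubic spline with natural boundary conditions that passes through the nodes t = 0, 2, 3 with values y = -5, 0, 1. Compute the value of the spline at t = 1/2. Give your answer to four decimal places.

-3.5156

Write M_i for p''(x_i). With h_i = 2, 1 and divided differences Δ_i = 5/2, 1, the continuity of p' gives the tridiagonal system
  2·M_0 + 6·M_1 + 1·M_2 = 6(Δ_1 - Δ_0) = -9
Natural end conditions: M_0 = M_2 = 0.
Hence M_0 = 0, M_1 = -3/2, M_2 = 0.
On [0, 2], p(t) = -5 + 3·t + 0·t² - 1/8·t³.
With t = 1/2: p(1/2) = -225/64.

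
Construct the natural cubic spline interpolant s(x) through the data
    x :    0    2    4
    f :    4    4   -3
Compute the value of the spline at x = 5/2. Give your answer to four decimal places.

Write M_i for s''(x_i). With h_i = 2, 2 and divided differences Δ_i = 0, -7/2, the continuity of s' gives the tridiagonal system
  2·M_0 + 8·M_1 + 2·M_2 = 6(Δ_1 - Δ_0) = -21
Natural end conditions: M_0 = M_2 = 0.
Solving the tridiagonal system: M_0 = 0, M_1 = -21/8, M_2 = 0.
On [2, 4], s(x) = 4 - 7/4·(x - 2) - 21/16·(x - 2)² + 7/32·(x - 2)³.
With (x - 2) = 1/2: s(5/2) = 723/256.

2.8242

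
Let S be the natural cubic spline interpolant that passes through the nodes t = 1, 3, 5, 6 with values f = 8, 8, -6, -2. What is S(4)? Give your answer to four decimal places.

Let m_i = S''(x_i). Step sizes h_i = 2, 2, 1; slopes of the chords Δ_i = (y_(i+1) - y_i)/h_i = 0, -7, 4.
  2·m_0 + 8·m_1 + 2·m_2 = 6(Δ_1 - Δ_0) = -42
  2·m_1 + 6·m_2 + 1·m_3 = 6(Δ_2 - Δ_1) = 66
Natural end conditions: m_0 = m_3 = 0.
Forward elimination and back-substitution give m_0 = 0, m_1 = -96/11, m_2 = 153/11, m_3 = 0.
On [3, 5], S(t) = 8 - 64/11·(t - 3) - 48/11·(t - 3)² + 83/44·(t - 3)³.
With (t - 3) = 1: S(4) = -13/44.

-0.2955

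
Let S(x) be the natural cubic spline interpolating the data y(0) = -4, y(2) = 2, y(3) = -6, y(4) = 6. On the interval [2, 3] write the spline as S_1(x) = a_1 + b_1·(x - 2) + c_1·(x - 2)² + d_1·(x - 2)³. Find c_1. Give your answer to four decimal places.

Put M_i = S'' at the i-th knot. Here h = (2, 1, 1) and Δ = (3, -8, 12), so the interior equations h_(i-1)·M_(i-1) + 2(h_(i-1)+h_i)·M_i + h_i·M_(i+1) = 6(Δ_i − Δ_(i-1)) read
  2·M_0 + 6·M_1 + 1·M_2 = 6(Δ_1 - Δ_0) = -66
  1·M_1 + 4·M_2 + 1·M_3 = 6(Δ_2 - Δ_1) = 120
Natural end conditions: M_0 = M_3 = 0.
Forward elimination and back-substitution give M_0 = 0, M_1 = -384/23, M_2 = 786/23, M_3 = 0.
On [2, 3], with S_1(x) = a_1 + b_1·(x - 2) + c_1·(x - 2)² + d_1·(x - 2)³: c_1 = M_1/2 = -192/23, d_1 = (M_2 - M_1)/(6h_1) = 195/23, b_1 = Δ_1 - h_1(2M_1 + M_2)/6 = -187/23.

-8.3478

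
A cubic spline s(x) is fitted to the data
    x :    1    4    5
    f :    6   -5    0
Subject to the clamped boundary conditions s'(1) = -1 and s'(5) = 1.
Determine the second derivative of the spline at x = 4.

12

Write m_i for s''(x_i). With h_i = 3, 1 and divided differences Δ_i = -11/3, 5, the continuity of s' gives the tridiagonal system
  3·m_0 + 8·m_1 + 1·m_2 = 6(Δ_1 - Δ_0) = 52
Clamped end conditions give two more equations: 2h_0·m_0 + h_0·m_1 = 6(Δ_0 - s'(1)) = -16 and h_1·m_1 + 2h_1·m_2 = 6(s'(5) - Δ_1) = -24.
Forward elimination and back-substitution give m_0 = -26/3, m_1 = 12, m_2 = -18.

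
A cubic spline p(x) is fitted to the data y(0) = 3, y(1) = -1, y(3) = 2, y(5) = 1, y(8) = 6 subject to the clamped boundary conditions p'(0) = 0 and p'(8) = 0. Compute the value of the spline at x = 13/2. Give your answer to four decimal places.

3.5248

Put M_i = p'' at the i-th knot. Here h = (1, 2, 2, 3) and Δ = (-4, 3/2, -1/2, 5/3), so the interior equations h_(i-1)·M_(i-1) + 2(h_(i-1)+h_i)·M_i + h_i·M_(i+1) = 6(Δ_i − Δ_(i-1)) read
  1·M_0 + 6·M_1 + 2·M_2 = 6(Δ_1 - Δ_0) = 33
  2·M_1 + 8·M_2 + 2·M_3 = 6(Δ_2 - Δ_1) = -12
  2·M_2 + 10·M_3 + 3·M_4 = 6(Δ_3 - Δ_2) = 13
Clamped end conditions give two more equations: 2h_0·M_0 + h_0·M_1 = 6(Δ_0 - p'(0)) = -24 and h_3·M_3 + 2h_3·M_4 = 6(p'(8) - Δ_3) = -10.
Solving the tridiagonal system: M_0 = -899/53, M_1 = 526/53, M_2 = -254/53, M_3 = 172/53, M_4 = -523/159.
On [5, 8], p(x) = 1 + 7/106·(x - 5) + 86/53·(x - 5)² - 1039/2862·(x - 5)³.
With (x - 5) = 3/2: p(13/2) = 2989/848.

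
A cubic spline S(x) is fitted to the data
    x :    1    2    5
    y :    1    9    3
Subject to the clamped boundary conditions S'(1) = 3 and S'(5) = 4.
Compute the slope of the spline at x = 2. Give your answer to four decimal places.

Put m_i = S'' at the i-th knot. Here h = (1, 3) and Δ = (8, -2), so the interior equations h_(i-1)·m_(i-1) + 2(h_(i-1)+h_i)·m_i + h_i·m_(i+1) = 6(Δ_i − Δ_(i-1)) read
  1·m_0 + 8·m_1 + 3·m_2 = 6(Δ_1 - Δ_0) = -60
Clamped end conditions give two more equations: 2h_0·m_0 + h_0·m_1 = 6(Δ_0 - S'(1)) = 30 and h_1·m_1 + 2h_1·m_2 = 6(S'(5) - Δ_1) = 36.
Solving: m_0 = 91/4, m_1 = -31/2, m_2 = 55/4.
On [2, 5], S'(x) = b_1 + 2c_1·(x - 2) + 3d_1·(x - 2)² with b_1 = Δ_1 - h_1(2m_1 + m_2)/6 = 53/8, c_1 = m_1/2 = -31/4, d_1 = (m_2 - m_1)/(6h_1) = 13/8. So S'(2) = 53/8.

6.6250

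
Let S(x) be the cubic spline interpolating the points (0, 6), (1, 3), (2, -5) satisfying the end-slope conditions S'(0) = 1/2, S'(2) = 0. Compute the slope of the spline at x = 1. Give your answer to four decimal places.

Put σ_i = S'' at the i-th knot. Here h = (1, 1) and Δ = (-3, -8), so the interior equations h_(i-1)·σ_(i-1) + 2(h_(i-1)+h_i)·σ_i + h_i·σ_(i+1) = 6(Δ_i − Δ_(i-1)) read
  1·σ_0 + 4·σ_1 + 1·σ_2 = 6(Δ_1 - Δ_0) = -30
Clamped end conditions give two more equations: 2h_0·σ_0 + h_0·σ_1 = 6(Δ_0 - S'(0)) = -21 and h_1·σ_1 + 2h_1·σ_2 = 6(S'(2) - Δ_1) = 48.
Hence σ_0 = -13/4, σ_1 = -29/2, σ_2 = 125/4.
On [1, 2], S'(x) = b_1 + 2c_1·(x - 1) + 3d_1·(x - 1)² with b_1 = Δ_1 - h_1(2σ_1 + σ_2)/6 = -67/8, c_1 = σ_1/2 = -29/4, d_1 = (σ_2 - σ_1)/(6h_1) = 61/8. So S'(1) = -67/8.

-8.3750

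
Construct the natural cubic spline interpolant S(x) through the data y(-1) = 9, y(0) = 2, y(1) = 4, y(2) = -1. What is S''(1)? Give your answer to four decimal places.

-14.8000

Let M_i = S''(x_i). Step sizes h_i = 1, 1, 1; slopes of the chords Δ_i = (y_(i+1) - y_i)/h_i = -7, 2, -5.
  1·M_0 + 4·M_1 + 1·M_2 = 6(Δ_1 - Δ_0) = 54
  1·M_1 + 4·M_2 + 1·M_3 = 6(Δ_2 - Δ_1) = -42
Natural end conditions: M_0 = M_3 = 0.
Solving: M_0 = 0, M_1 = 86/5, M_2 = -74/5, M_3 = 0.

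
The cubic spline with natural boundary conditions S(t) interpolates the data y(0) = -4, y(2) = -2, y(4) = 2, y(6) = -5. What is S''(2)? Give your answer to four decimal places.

1.9000

Let M_i = S''(x_i). Step sizes h_i = 2, 2, 2; slopes of the chords Δ_i = (y_(i+1) - y_i)/h_i = 1, 2, -7/2.
  2·M_0 + 8·M_1 + 2·M_2 = 6(Δ_1 - Δ_0) = 6
  2·M_1 + 8·M_2 + 2·M_3 = 6(Δ_2 - Δ_1) = -33
Natural end conditions: M_0 = M_3 = 0.
Forward elimination and back-substitution give M_0 = 0, M_1 = 19/10, M_2 = -23/5, M_3 = 0.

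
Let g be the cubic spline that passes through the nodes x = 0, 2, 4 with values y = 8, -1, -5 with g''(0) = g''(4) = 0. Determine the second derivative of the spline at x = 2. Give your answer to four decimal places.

1.8750

Put σ_i = g'' at the i-th knot. Here h = (2, 2) and Δ = (-9/2, -2), so the interior equations h_(i-1)·σ_(i-1) + 2(h_(i-1)+h_i)·σ_i + h_i·σ_(i+1) = 6(Δ_i − Δ_(i-1)) read
  2·σ_0 + 8·σ_1 + 2·σ_2 = 6(Δ_1 - Δ_0) = 15
Natural end conditions: σ_0 = σ_2 = 0.
Forward elimination and back-substitution give σ_0 = 0, σ_1 = 15/8, σ_2 = 0.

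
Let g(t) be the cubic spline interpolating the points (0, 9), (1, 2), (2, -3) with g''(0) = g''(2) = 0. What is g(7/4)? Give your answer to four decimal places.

-1.8672

Let M_i = g''(x_i). Step sizes h_i = 1, 1; slopes of the chords Δ_i = (y_(i+1) - y_i)/h_i = -7, -5.
  1·M_0 + 4·M_1 + 1·M_2 = 6(Δ_1 - Δ_0) = 12
Natural end conditions: M_0 = M_2 = 0.
Hence M_0 = 0, M_1 = 3, M_2 = 0.
On [1, 2], g(t) = 2 - 6·(t - 1) + 3/2·(t - 1)² - 1/2·(t - 1)³.
With (t - 1) = 3/4: g(7/4) = -239/128.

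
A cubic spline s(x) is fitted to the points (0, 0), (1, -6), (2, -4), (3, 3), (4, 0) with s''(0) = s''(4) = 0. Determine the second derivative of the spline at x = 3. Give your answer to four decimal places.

-17.3571

Put M_i = s'' at the i-th knot. Here h = (1, 1, 1, 1) and Δ = (-6, 2, 7, -3), so the interior equations h_(i-1)·M_(i-1) + 2(h_(i-1)+h_i)·M_i + h_i·M_(i+1) = 6(Δ_i − Δ_(i-1)) read
  1·M_0 + 4·M_1 + 1·M_2 = 6(Δ_1 - Δ_0) = 48
  1·M_1 + 4·M_2 + 1·M_3 = 6(Δ_2 - Δ_1) = 30
  1·M_2 + 4·M_3 + 1·M_4 = 6(Δ_3 - Δ_2) = -60
Natural end conditions: M_0 = M_4 = 0.
Hence M_0 = 0, M_1 = 135/14, M_2 = 66/7, M_3 = -243/14, M_4 = 0.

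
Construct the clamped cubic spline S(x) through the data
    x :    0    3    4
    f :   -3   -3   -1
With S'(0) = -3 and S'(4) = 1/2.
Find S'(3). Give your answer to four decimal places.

Put M_i = S'' at the i-th knot. Here h = (3, 1) and Δ = (0, 2), so the interior equations h_(i-1)·M_(i-1) + 2(h_(i-1)+h_i)·M_i + h_i·M_(i+1) = 6(Δ_i − Δ_(i-1)) read
  3·M_0 + 8·M_1 + 1·M_2 = 6(Δ_1 - Δ_0) = 12
Clamped end conditions give two more equations: 2h_0·M_0 + h_0·M_1 = 6(Δ_0 - S'(0)) = 18 and h_1·M_1 + 2h_1·M_2 = 6(S'(4) - Δ_1) = -9.
Forward elimination and back-substitution give M_0 = 19/8, M_1 = 5/4, M_2 = -41/8.
On [3, 4], S'(x) = b_1 + 2c_1·(x - 3) + 3d_1·(x - 3)² with b_1 = Δ_1 - h_1(2M_1 + M_2)/6 = 39/16, c_1 = M_1/2 = 5/8, d_1 = (M_2 - M_1)/(6h_1) = -17/16. So S'(3) = 39/16.

2.4375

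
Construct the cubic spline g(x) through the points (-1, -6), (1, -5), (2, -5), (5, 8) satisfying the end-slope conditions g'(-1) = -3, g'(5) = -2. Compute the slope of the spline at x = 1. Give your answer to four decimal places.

0.1429

Write M_i for g''(x_i). With h_i = 2, 1, 3 and divided differences Δ_i = 1/2, 0, 13/3, the continuity of g' gives the tridiagonal system
  2·M_0 + 6·M_1 + 1·M_2 = 6(Δ_1 - Δ_0) = -3
  1·M_1 + 8·M_2 + 3·M_3 = 6(Δ_2 - Δ_1) = 26
Clamped end conditions give two more equations: 2h_0·M_0 + h_0·M_1 = 6(Δ_0 - g'(-1)) = 21 and h_2·M_2 + 2h_2·M_3 = 6(g'(5) - Δ_2) = -38.
Hence M_0 = 103/14, M_1 = -59/14, M_2 = 53/7, M_3 = -425/42.
On [1, 2], g'(x) = b_1 + 2c_1·(x - 1) + 3d_1·(x - 1)² with b_1 = Δ_1 - h_1(2M_1 + M_2)/6 = 1/7, c_1 = M_1/2 = -59/28, d_1 = (M_2 - M_1)/(6h_1) = 55/28. So g'(1) = 1/7.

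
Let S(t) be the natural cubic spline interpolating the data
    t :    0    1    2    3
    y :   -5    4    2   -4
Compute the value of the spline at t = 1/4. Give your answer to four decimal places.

-2.1250

Write M_i for S''(x_i). With h_i = 1, 1, 1 and divided differences Δ_i = 9, -2, -6, the continuity of S' gives the tridiagonal system
  1·M_0 + 4·M_1 + 1·M_2 = 6(Δ_1 - Δ_0) = -66
  1·M_1 + 4·M_2 + 1·M_3 = 6(Δ_2 - Δ_1) = -24
Natural end conditions: M_0 = M_3 = 0.
Hence M_0 = 0, M_1 = -16, M_2 = -2, M_3 = 0.
On [0, 1], S(t) = -5 + 35/3·t + 0·t² - 8/3·t³.
With t = 1/4: S(1/4) = -17/8.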